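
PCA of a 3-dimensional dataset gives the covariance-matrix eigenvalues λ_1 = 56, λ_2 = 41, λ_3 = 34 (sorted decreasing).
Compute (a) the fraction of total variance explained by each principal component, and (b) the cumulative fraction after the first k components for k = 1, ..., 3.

Step 1 — total variance = trace(Sigma) = Σ λ_i = 56 + 41 + 34 = 131.

Step 2 — fraction explained by component i = λ_i / Σ λ:
  PC1: 56/131 = 0.4275
  PC2: 41/131 = 0.313
  PC3: 34/131 = 0.2595

Step 3 — cumulative fraction after k components = (λ_1 + ... + λ_k) / Σ λ:
  k = 1: 56/131 = 0.4275
  k = 2: (56 + 41)/131 = 97/131 = 0.7405
  k = 3: (56 + 41 + 34)/131 = 131/131 = 1

Summary (fraction, with percent):

explained: PC1 0.4275 (42.75%), PC2 0.313 (31.3%), PC3 0.2595 (25.95%);  cumulative: 0.4275, 0.7405, 1


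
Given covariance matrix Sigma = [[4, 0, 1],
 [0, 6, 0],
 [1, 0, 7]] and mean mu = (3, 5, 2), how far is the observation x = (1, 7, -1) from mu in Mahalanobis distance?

Step 1 — centre the observation: (x - mu) = (-2, 2, -3).

Step 2 — invert Sigma (cofactor / det for 3×3, or solve directly):
  Sigma^{-1} = [[0.2593, 0, -0.037],
 [0, 0.1667, 0],
 [-0.037, 0, 0.1481]].

Step 3 — form the quadratic (x - mu)^T · Sigma^{-1} · (x - mu):
  Sigma^{-1} · (x - mu) = (-0.4074, 0.3333, -0.3704).
  (x - mu)^T · [Sigma^{-1} · (x - mu)] = (-2)·(-0.4074) + (2)·(0.3333) + (-3)·(-0.3704) = 2.5926.

Step 4 — take square root: d = √(2.5926) ≈ 1.6102.

d(x, mu) = √(2.5926) ≈ 1.6102


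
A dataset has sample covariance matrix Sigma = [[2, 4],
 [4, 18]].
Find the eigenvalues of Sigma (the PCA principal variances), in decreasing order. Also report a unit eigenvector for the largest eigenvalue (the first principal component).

Step 1 — characteristic polynomial of 2×2 Sigma:
  det(Sigma - λI) = λ² - trace · λ + det = 0.
  trace = 2 + 18 = 20, det = 2·18 - (4)² = 20.
Step 2 — discriminant:
  Δ = trace² - 4·det = 400 - 80 = 320.
Step 3 — eigenvalues:
  λ = (trace ± √Δ)/2 = (20 ± 17.8885)/2,
  λ_1 = 18.9443,  λ_2 = 1.0557.

Step 4 — unit eigenvector for λ_1: solve (Sigma - λ_1 I)v = 0. First row:
  (2 - 18.9443)·v_x + (4)·v_y = 0, i.e. (-16.9443)·v_x + (4)·v_y = 0,
  so v ∝ (b, λ_1 - a) = (4, 16.9443) = u.
  ||u|| = √((4)² + (16.9443)²) = √(303.1084) ≈ 17.41,
  v_1 = u/||u|| ≈ (0.2298, 0.9732) (||v_1|| = 1).

λ_1 = 18.9443,  λ_2 = 1.0557;  v_1 ≈ (0.2298, 0.9732)


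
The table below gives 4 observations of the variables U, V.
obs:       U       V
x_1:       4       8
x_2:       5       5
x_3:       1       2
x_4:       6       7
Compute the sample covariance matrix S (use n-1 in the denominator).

Step 1 — column means:
  mean(U) = (4 + 5 + 1 + 6) / 4 = 16/4 = 4
  mean(V) = (8 + 5 + 2 + 7) / 4 = 22/4 = 5.5

Step 2 — sample covariance S[i,j] = (1/(n-1)) · Σ_k (x_{k,i} - mean_i) · (x_{k,j} - mean_j), with n-1 = 3.
  S[U,U] = ((0)·(0) + (1)·(1) + (-3)·(-3) + (2)·(2)) / 3 = 14/3 = 4.6667
  S[U,V] = ((0)·(2.5) + (1)·(-0.5) + (-3)·(-3.5) + (2)·(1.5)) / 3 = 13/3 = 4.3333
  S[V,V] = ((2.5)·(2.5) + (-0.5)·(-0.5) + (-3.5)·(-3.5) + (1.5)·(1.5)) / 3 = 21/3 = 7

S is symmetric (S[j,i] = S[i,j]). Assembling:

S = [[4.6667, 4.3333],
 [4.3333, 7]]


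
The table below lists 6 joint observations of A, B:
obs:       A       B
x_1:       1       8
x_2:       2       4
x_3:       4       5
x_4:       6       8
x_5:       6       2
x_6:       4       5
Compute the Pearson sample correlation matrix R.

Step 1 — column means:
  mean(A) = (1 + 2 + 4 + 6 + 6 + 4) / 6 = 23/6 = 3.8333
  mean(B) = (8 + 4 + 5 + 8 + 2 + 5) / 6 = 32/6 = 5.3333

Step 2 — sample variances and covariances s[i,j] = (1/(n-1)) · Σ_k (x_{k,i} - mean_i) · (x_{k,j} - mean_j), with n-1 = 5:
  s[A,A] = ((-2.8333)·(-2.8333) + (-1.8333)·(-1.8333) + (0.1667)·(0.1667) + (2.1667)·(2.1667) + (2.1667)·(2.1667) + (0.1667)·(0.1667)) / 5 = 20.8333/5 = 4.1667
  s[A,B] = ((-2.8333)·(2.6667) + (-1.8333)·(-1.3333) + (0.1667)·(-0.3333) + (2.1667)·(2.6667) + (2.1667)·(-3.3333) + (0.1667)·(-0.3333)) / 5 = -6.6667/5 = -1.3333
  s[B,B] = ((2.6667)·(2.6667) + (-1.3333)·(-1.3333) + (-0.3333)·(-0.3333) + (2.6667)·(2.6667) + (-3.3333)·(-3.3333) + (-0.3333)·(-0.3333)) / 5 = 27.3333/5 = 5.4667
  Sample standard deviations s_i = √(s[i,i]):
  s(A) = √(4.1667) = 2.0412
  s(B) = √(5.4667) = 2.3381

Step 3 — r_{ij} = s_{ij} / (s_i · s_j):
  r[A,A] = 1 (diagonal).
  r[A,B] = -1.3333 / (2.0412 · 2.3381) = -1.3333 / 4.7726 = -0.2794
  r[B,B] = 1 (diagonal).

R is symmetric with unit diagonal. Assembling:

R = [[1, -0.2794],
 [-0.2794, 1]]


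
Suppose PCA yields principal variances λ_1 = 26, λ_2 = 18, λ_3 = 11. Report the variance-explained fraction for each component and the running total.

Step 1 — total variance = trace(Sigma) = Σ λ_i = 26 + 18 + 11 = 55.

Step 2 — fraction explained by component i = λ_i / Σ λ:
  PC1: 26/55 = 0.4727
  PC2: 18/55 = 0.3273
  PC3: 11/55 = 0.2

Step 3 — cumulative fraction after k components = (λ_1 + ... + λ_k) / Σ λ:
  k = 1: 26/55 = 0.4727
  k = 2: (26 + 18)/55 = 44/55 = 0.8
  k = 3: (26 + 18 + 11)/55 = 55/55 = 1

Summary (fraction, with percent):

explained: PC1 0.4727 (47.27%), PC2 0.3273 (32.73%), PC3 0.2 (20%);  cumulative: 0.4727, 0.8, 1


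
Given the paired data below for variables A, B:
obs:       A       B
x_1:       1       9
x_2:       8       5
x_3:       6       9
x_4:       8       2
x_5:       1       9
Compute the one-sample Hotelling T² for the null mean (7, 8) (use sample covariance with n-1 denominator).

Step 1 — sample mean vector:
  mean(A) = (1 + 8 + 6 + 8 + 1) / 5 = 24/5 = 4.8
  mean(B) = (9 + 5 + 9 + 2 + 9) / 5 = 34/5 = 6.8
  x̄ = (4.8, 6.8),  deviation x̄ - mu_0 = (4.8, 6.8) - (7, 8) = (-2.2, -1.2).

Step 2 — sample covariance matrix, S[i,j] = (1/(n-1)) · Σ_k (x_{k,i} - mean_i) · (x_{k,j} - mean_j), divisor n-1 = 4:
  S[A,A] = ((-3.8)·(-3.8) + (3.2)·(3.2) + (1.2)·(1.2) + (3.2)·(3.2) + (-3.8)·(-3.8)) / 4 = 50.8/4 = 12.7
  S[A,B] = ((-3.8)·(2.2) + (3.2)·(-1.8) + (1.2)·(2.2) + (3.2)·(-4.8) + (-3.8)·(2.2)) / 4 = -35.2/4 = -8.8
  S[B,B] = ((2.2)·(2.2) + (-1.8)·(-1.8) + (2.2)·(2.2) + (-4.8)·(-4.8) + (2.2)·(2.2)) / 4 = 40.8/4 = 10.2
  S = [[12.7, -8.8],
 [-8.8, 10.2]].

Step 3 — invert S. det(S) = 12.7·10.2 - (-8.8)² = 52.1.
  S^{-1} = (1/det) · [[d, -b], [-b, a]] = [[0.1958, 0.1689],
 [0.1689, 0.2438]].

Step 4 — quadratic form (x̄ - mu_0)^T · S^{-1} · (x̄ - mu_0):
  S^{-1} · (x̄ - mu_0) = (-0.6334, -0.6641),
  (x̄ - mu_0)^T · [...] = (-2.2)·(-0.6334) + (-1.2)·(-0.6641) = 2.1904.

Step 5 — scale by n: T² = 5 · 2.1904 = 10.952.

T² ≈ 10.952


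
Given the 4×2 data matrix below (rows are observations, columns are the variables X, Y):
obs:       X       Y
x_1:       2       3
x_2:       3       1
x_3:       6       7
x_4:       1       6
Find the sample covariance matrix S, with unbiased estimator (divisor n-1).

Step 1 — column means:
  mean(X) = (2 + 3 + 6 + 1) / 4 = 12/4 = 3
  mean(Y) = (3 + 1 + 7 + 6) / 4 = 17/4 = 4.25

Step 2 — sample covariance S[i,j] = (1/(n-1)) · Σ_k (x_{k,i} - mean_i) · (x_{k,j} - mean_j), with n-1 = 3.
  S[X,X] = ((-1)·(-1) + (0)·(0) + (3)·(3) + (-2)·(-2)) / 3 = 14/3 = 4.6667
  S[X,Y] = ((-1)·(-1.25) + (0)·(-3.25) + (3)·(2.75) + (-2)·(1.75)) / 3 = 6/3 = 2
  S[Y,Y] = ((-1.25)·(-1.25) + (-3.25)·(-3.25) + (2.75)·(2.75) + (1.75)·(1.75)) / 3 = 22.75/3 = 7.5833

S is symmetric (S[j,i] = S[i,j]). Assembling:

S = [[4.6667, 2],
 [2, 7.5833]]


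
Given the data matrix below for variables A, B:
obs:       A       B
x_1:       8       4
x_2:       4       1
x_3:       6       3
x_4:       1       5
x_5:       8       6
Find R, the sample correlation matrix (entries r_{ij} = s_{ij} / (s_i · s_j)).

Step 1 — column means:
  mean(A) = (8 + 4 + 6 + 1 + 8) / 5 = 27/5 = 5.4
  mean(B) = (4 + 1 + 3 + 5 + 6) / 5 = 19/5 = 3.8

Step 2 — sample variances and covariances s[i,j] = (1/(n-1)) · Σ_k (x_{k,i} - mean_i) · (x_{k,j} - mean_j), with n-1 = 4:
  s[A,A] = ((2.6)·(2.6) + (-1.4)·(-1.4) + (0.6)·(0.6) + (-4.4)·(-4.4) + (2.6)·(2.6)) / 4 = 35.2/4 = 8.8
  s[A,B] = ((2.6)·(0.2) + (-1.4)·(-2.8) + (0.6)·(-0.8) + (-4.4)·(1.2) + (2.6)·(2.2)) / 4 = 4.4/4 = 1.1
  s[B,B] = ((0.2)·(0.2) + (-2.8)·(-2.8) + (-0.8)·(-0.8) + (1.2)·(1.2) + (2.2)·(2.2)) / 4 = 14.8/4 = 3.7
  Sample standard deviations s_i = √(s[i,i]):
  s(A) = √(8.8) = 2.9665
  s(B) = √(3.7) = 1.9235

Step 3 — r_{ij} = s_{ij} / (s_i · s_j):
  r[A,A] = 1 (diagonal).
  r[A,B] = 1.1 / (2.9665 · 1.9235) = 1.1 / 5.7061 = 0.1928
  r[B,B] = 1 (diagonal).

R is symmetric with unit diagonal. Assembling:

R = [[1, 0.1928],
 [0.1928, 1]]


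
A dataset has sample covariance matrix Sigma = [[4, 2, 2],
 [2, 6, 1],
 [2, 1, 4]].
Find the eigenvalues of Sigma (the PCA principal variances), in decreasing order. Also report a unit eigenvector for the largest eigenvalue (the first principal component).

Step 1 — characteristic polynomial p(λ) = det(λI - Sigma) = λ³ - tr·λ² + c_1·λ - det, where tr = trace, c_1 = sum of the principal 2×2 minors, det = det(Sigma):
  tr = 4 + 6 + 4 = 14,
  c_1 = (4·6 - (2)²) + (4·4 - (2)²) + (6·4 - (1)²) = 20 + 12 + 23 = 55,
  det = 4·(6·4 - (1)²) - (2)·((2)·4 - (1)·(2)) + (2)·((2)·(1) - 6·(2)) = 4·(23) - (2)·(6) + (2)·(-10) = 60.
  So p(λ) = λ³ - 14λ² + 55λ - 60.
Step 2 — look for an integer root (rational root theorem: any rational root is an integer divisor of 60). Testing λ = 4:
  p(4) = 64 - 224 + 220 - 60 = 0  ✓
  Dividing out (λ - 4): p(λ) = (λ - 4)(λ² - 10λ + 15).
Step 3 — remaining eigenvalues from the quadratic λ² - 10λ + 15 = 0:
  Δ = 10² - 4·15 = 100 - 60 = 40,  λ = (10 ± √40)/2 = (10 ± 6.3246)/2 ≈ 8.1623 or 1.8377.
  Sorted: λ_1 = 8.1623,  λ_2 = 4,  λ_3 = 1.8377  (check: sum = 14 = tr ✓).

Step 4 — unit eigenvector for λ_1 ≈ 8.1623: v spans the null space of (Sigma - λ_1 I), whose rows are
  r_1 = (-4.1623, 2, 2),  r_2 = (2, -2.1623, 1),  r_3 = (2, 1, -4.1623).
  v is orthogonal to every row, so take v ∝ r_1 × r_2 = ((2)·(1) - (2)·(-2.1623), (2)·(2) - (-4.1623)·(1), (-4.1623)·(-2.1623) - (2)·(2)) ≈ (6.3246, 8.1623, 5).
  Let u = (6.3246, 8.1623, 5).
  ||u|| = √((6.3246)² + (8.1623)² + (5)²) = √(131.6228) ≈ 11.4727,  v_1 = u/||u|| ≈ (0.5513, 0.7115, 0.4358) (||v_1|| = 1).

λ_1 = 8.1623,  λ_2 = 4,  λ_3 = 1.8377;  v_1 ≈ (0.5513, 0.7115, 0.4358)


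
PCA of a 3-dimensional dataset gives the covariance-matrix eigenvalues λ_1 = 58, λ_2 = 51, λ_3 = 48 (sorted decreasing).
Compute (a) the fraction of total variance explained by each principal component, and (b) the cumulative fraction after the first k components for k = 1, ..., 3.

Step 1 — total variance = trace(Sigma) = Σ λ_i = 58 + 51 + 48 = 157.

Step 2 — fraction explained by component i = λ_i / Σ λ:
  PC1: 58/157 = 0.3694
  PC2: 51/157 = 0.3248
  PC3: 48/157 = 0.3057

Step 3 — cumulative fraction after k components = (λ_1 + ... + λ_k) / Σ λ:
  k = 1: 58/157 = 0.3694
  k = 2: (58 + 51)/157 = 109/157 = 0.6943
  k = 3: (58 + 51 + 48)/157 = 157/157 = 1

Summary (fraction, with percent):

explained: PC1 0.3694 (36.94%), PC2 0.3248 (32.48%), PC3 0.3057 (30.57%);  cumulative: 0.3694, 0.6943, 1


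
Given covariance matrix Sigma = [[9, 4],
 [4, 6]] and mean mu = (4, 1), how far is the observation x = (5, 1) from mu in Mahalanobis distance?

Step 1 — centre the observation: (x - mu) = (1, 0).

Step 2 — invert Sigma. det(Sigma) = 9·6 - (4)² = 38.
  Sigma^{-1} = (1/det) · [[d, -b], [-b, a]] = [[0.1579, -0.1053],
 [-0.1053, 0.2368]].

Step 3 — form the quadratic (x - mu)^T · Sigma^{-1} · (x - mu):
  Sigma^{-1} · (x - mu) = (0.1579, -0.1053).
  (x - mu)^T · [Sigma^{-1} · (x - mu)] = (1)·(0.1579) + (0)·(-0.1053) = 0.1579.

Step 4 — take square root: d = √(0.1579) ≈ 0.3974.

d(x, mu) = √(0.1579) ≈ 0.3974


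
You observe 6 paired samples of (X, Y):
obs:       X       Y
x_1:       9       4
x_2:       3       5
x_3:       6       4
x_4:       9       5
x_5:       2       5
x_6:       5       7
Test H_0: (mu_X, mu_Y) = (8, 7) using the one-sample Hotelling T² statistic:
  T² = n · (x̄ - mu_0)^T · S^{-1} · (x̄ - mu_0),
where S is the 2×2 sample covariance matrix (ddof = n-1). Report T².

Step 1 — sample mean vector:
  mean(X) = (9 + 3 + 6 + 9 + 2 + 5) / 6 = 34/6 = 5.6667
  mean(Y) = (4 + 5 + 4 + 5 + 5 + 7) / 6 = 30/6 = 5
  x̄ = (5.6667, 5),  deviation x̄ - mu_0 = (5.6667, 5) - (8, 7) = (-2.3333, -2).

Step 2 — sample covariance matrix, S[i,j] = (1/(n-1)) · Σ_k (x_{k,i} - mean_i) · (x_{k,j} - mean_j), divisor n-1 = 5:
  S[X,X] = ((3.3333)·(3.3333) + (-2.6667)·(-2.6667) + (0.3333)·(0.3333) + (3.3333)·(3.3333) + (-3.6667)·(-3.6667) + (-0.6667)·(-0.6667)) / 5 = 43.3333/5 = 8.6667
  S[X,Y] = ((3.3333)·(-1) + (-2.6667)·(0) + (0.3333)·(-1) + (3.3333)·(0) + (-3.6667)·(0) + (-0.6667)·(2)) / 5 = -5/5 = -1
  S[Y,Y] = ((-1)·(-1) + (0)·(0) + (-1)·(-1) + (0)·(0) + (0)·(0) + (2)·(2)) / 5 = 6/5 = 1.2
  S = [[8.6667, -1],
 [-1, 1.2]].

Step 3 — invert S. det(S) = 8.6667·1.2 - (-1)² = 9.4.
  S^{-1} = (1/det) · [[d, -b], [-b, a]] = [[0.1277, 0.1064],
 [0.1064, 0.922]].

Step 4 — quadratic form (x̄ - mu_0)^T · S^{-1} · (x̄ - mu_0):
  S^{-1} · (x̄ - mu_0) = (-0.5106, -2.0922),
  (x̄ - mu_0)^T · [...] = (-2.3333)·(-0.5106) + (-2)·(-2.0922) = 5.3759.

Step 5 — scale by n: T² = 6 · 5.3759 = 32.2553.

T² ≈ 32.2553


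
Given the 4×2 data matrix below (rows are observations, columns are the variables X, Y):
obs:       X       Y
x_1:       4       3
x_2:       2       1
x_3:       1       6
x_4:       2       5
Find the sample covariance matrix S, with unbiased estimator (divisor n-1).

Step 1 — column means:
  mean(X) = (4 + 2 + 1 + 2) / 4 = 9/4 = 2.25
  mean(Y) = (3 + 1 + 6 + 5) / 4 = 15/4 = 3.75

Step 2 — sample covariance S[i,j] = (1/(n-1)) · Σ_k (x_{k,i} - mean_i) · (x_{k,j} - mean_j), with n-1 = 3.
  S[X,X] = ((1.75)·(1.75) + (-0.25)·(-0.25) + (-1.25)·(-1.25) + (-0.25)·(-0.25)) / 3 = 4.75/3 = 1.5833
  S[X,Y] = ((1.75)·(-0.75) + (-0.25)·(-2.75) + (-1.25)·(2.25) + (-0.25)·(1.25)) / 3 = -3.75/3 = -1.25
  S[Y,Y] = ((-0.75)·(-0.75) + (-2.75)·(-2.75) + (2.25)·(2.25) + (1.25)·(1.25)) / 3 = 14.75/3 = 4.9167

S is symmetric (S[j,i] = S[i,j]). Assembling:

S = [[1.5833, -1.25],
 [-1.25, 4.9167]]


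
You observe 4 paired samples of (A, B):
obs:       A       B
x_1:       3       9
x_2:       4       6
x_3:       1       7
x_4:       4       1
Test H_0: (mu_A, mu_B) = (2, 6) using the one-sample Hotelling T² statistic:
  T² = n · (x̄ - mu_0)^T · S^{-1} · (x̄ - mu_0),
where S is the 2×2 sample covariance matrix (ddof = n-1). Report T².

Step 1 — sample mean vector:
  mean(A) = (3 + 4 + 1 + 4) / 4 = 12/4 = 3
  mean(B) = (9 + 6 + 7 + 1) / 4 = 23/4 = 5.75
  x̄ = (3, 5.75),  deviation x̄ - mu_0 = (3, 5.75) - (2, 6) = (1, -0.25).

Step 2 — sample covariance matrix, S[i,j] = (1/(n-1)) · Σ_k (x_{k,i} - mean_i) · (x_{k,j} - mean_j), divisor n-1 = 3:
  S[A,A] = ((0)·(0) + (1)·(1) + (-2)·(-2) + (1)·(1)) / 3 = 6/3 = 2
  S[A,B] = ((0)·(3.25) + (1)·(0.25) + (-2)·(1.25) + (1)·(-4.75)) / 3 = -7/3 = -2.3333
  S[B,B] = ((3.25)·(3.25) + (0.25)·(0.25) + (1.25)·(1.25) + (-4.75)·(-4.75)) / 3 = 34.75/3 = 11.5833
  S = [[2, -2.3333],
 [-2.3333, 11.5833]].

Step 3 — invert S. det(S) = 2·11.5833 - (-2.3333)² = 17.7222.
  S^{-1} = (1/det) · [[d, -b], [-b, a]] = [[0.6536, 0.1317],
 [0.1317, 0.1129]].

Step 4 — quadratic form (x̄ - mu_0)^T · S^{-1} · (x̄ - mu_0):
  S^{-1} · (x̄ - mu_0) = (0.6207, 0.1034),
  (x̄ - mu_0)^T · [...] = (1)·(0.6207) + (-0.25)·(0.1034) = 0.5948.

Step 5 — scale by n: T² = 4 · 0.5948 = 2.3793.

T² ≈ 2.3793


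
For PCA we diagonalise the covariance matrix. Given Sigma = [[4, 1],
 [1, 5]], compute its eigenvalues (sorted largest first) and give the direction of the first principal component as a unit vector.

Step 1 — characteristic polynomial of 2×2 Sigma:
  det(Sigma - λI) = λ² - trace · λ + det = 0.
  trace = 4 + 5 = 9, det = 4·5 - (1)² = 19.
Step 2 — discriminant:
  Δ = trace² - 4·det = 81 - 76 = 5.
Step 3 — eigenvalues:
  λ = (trace ± √Δ)/2 = (9 ± 2.2361)/2,
  λ_1 = 5.618,  λ_2 = 3.382.

Step 4 — unit eigenvector for λ_1: solve (Sigma - λ_1 I)v = 0. First row:
  (4 - 5.618)·v_x + (1)·v_y = 0, i.e. (-1.618)·v_x + (1)·v_y = 0,
  so v ∝ (b, λ_1 - a) = (1, 1.618) = u.
  ||u|| = √((1)² + (1.618)²) = √(3.618) ≈ 1.9021,
  v_1 = u/||u|| ≈ (0.5257, 0.8507) (||v_1|| = 1).

λ_1 = 5.618,  λ_2 = 3.382;  v_1 ≈ (0.5257, 0.8507)


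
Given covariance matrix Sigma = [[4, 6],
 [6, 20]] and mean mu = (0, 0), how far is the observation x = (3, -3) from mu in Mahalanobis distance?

Step 1 — centre the observation: (x - mu) = (3, -3).

Step 2 — invert Sigma. det(Sigma) = 4·20 - (6)² = 44.
  Sigma^{-1} = (1/det) · [[d, -b], [-b, a]] = [[0.4545, -0.1364],
 [-0.1364, 0.0909]].

Step 3 — form the quadratic (x - mu)^T · Sigma^{-1} · (x - mu):
  Sigma^{-1} · (x - mu) = (1.7727, -0.6818).
  (x - mu)^T · [Sigma^{-1} · (x - mu)] = (3)·(1.7727) + (-3)·(-0.6818) = 7.3636.

Step 4 — take square root: d = √(7.3636) ≈ 2.7136.

d(x, mu) = √(7.3636) ≈ 2.7136


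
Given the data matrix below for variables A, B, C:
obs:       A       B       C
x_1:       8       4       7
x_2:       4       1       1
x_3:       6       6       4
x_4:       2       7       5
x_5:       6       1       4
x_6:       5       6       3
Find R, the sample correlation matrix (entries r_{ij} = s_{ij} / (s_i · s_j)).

Step 1 — column means:
  mean(A) = (8 + 4 + 6 + 2 + 6 + 5) / 6 = 31/6 = 5.1667
  mean(B) = (4 + 1 + 6 + 7 + 1 + 6) / 6 = 25/6 = 4.1667
  mean(C) = (7 + 1 + 4 + 5 + 4 + 3) / 6 = 24/6 = 4

Step 2 — sample variances and covariances s[i,j] = (1/(n-1)) · Σ_k (x_{k,i} - mean_i) · (x_{k,j} - mean_j), with n-1 = 5:
  s[A,A] = ((2.8333)·(2.8333) + (-1.1667)·(-1.1667) + (0.8333)·(0.8333) + (-3.1667)·(-3.1667) + (0.8333)·(0.8333) + (-0.1667)·(-0.1667)) / 5 = 20.8333/5 = 4.1667
  s[A,B] = ((2.8333)·(-0.1667) + (-1.1667)·(-3.1667) + (0.8333)·(1.8333) + (-3.1667)·(2.8333) + (0.8333)·(-3.1667) + (-0.1667)·(1.8333)) / 5 = -7.1667/5 = -1.4333
  s[A,C] = ((2.8333)·(3) + (-1.1667)·(-3) + (0.8333)·(0) + (-3.1667)·(1) + (0.8333)·(0) + (-0.1667)·(-1)) / 5 = 9/5 = 1.8
  s[B,B] = ((-0.1667)·(-0.1667) + (-3.1667)·(-3.1667) + (1.8333)·(1.8333) + (2.8333)·(2.8333) + (-3.1667)·(-3.1667) + (1.8333)·(1.8333)) / 5 = 34.8333/5 = 6.9667
  s[B,C] = ((-0.1667)·(3) + (-3.1667)·(-3) + (1.8333)·(0) + (2.8333)·(1) + (-3.1667)·(0) + (1.8333)·(-1)) / 5 = 10/5 = 2
  s[C,C] = ((3)·(3) + (-3)·(-3) + (0)·(0) + (1)·(1) + (0)·(0) + (-1)·(-1)) / 5 = 20/5 = 4
  Sample standard deviations s_i = √(s[i,i]):
  s(A) = √(4.1667) = 2.0412
  s(B) = √(6.9667) = 2.6394
  s(C) = √(4) = 2

Step 3 — r_{ij} = s_{ij} / (s_i · s_j):
  r[A,A] = 1 (diagonal).
  r[A,B] = -1.4333 / (2.0412 · 2.6394) = -1.4333 / 5.3877 = -0.266
  r[A,C] = 1.8 / (2.0412 · 2) = 1.8 / 4.0825 = 0.4409
  r[B,B] = 1 (diagonal).
  r[B,C] = 2 / (2.6394 · 2) = 2 / 5.2789 = 0.3789
  r[C,C] = 1 (diagonal).

R is symmetric with unit diagonal. Assembling:

R = [[1, -0.266, 0.4409],
 [-0.266, 1, 0.3789],
 [0.4409, 0.3789, 1]]


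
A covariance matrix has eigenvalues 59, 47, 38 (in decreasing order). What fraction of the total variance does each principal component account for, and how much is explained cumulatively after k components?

Step 1 — total variance = trace(Sigma) = Σ λ_i = 59 + 47 + 38 = 144.

Step 2 — fraction explained by component i = λ_i / Σ λ:
  PC1: 59/144 = 0.4097
  PC2: 47/144 = 0.3264
  PC3: 38/144 = 0.2639

Step 3 — cumulative fraction after k components = (λ_1 + ... + λ_k) / Σ λ:
  k = 1: 59/144 = 0.4097
  k = 2: (59 + 47)/144 = 106/144 = 0.7361
  k = 3: (59 + 47 + 38)/144 = 144/144 = 1

Summary (fraction, with percent):

explained: PC1 0.4097 (40.97%), PC2 0.3264 (32.64%), PC3 0.2639 (26.39%);  cumulative: 0.4097, 0.7361, 1


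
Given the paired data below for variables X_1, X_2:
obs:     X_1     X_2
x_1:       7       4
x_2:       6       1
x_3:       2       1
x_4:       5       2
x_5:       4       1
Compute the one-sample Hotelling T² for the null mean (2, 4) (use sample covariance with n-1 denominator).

Step 1 — sample mean vector:
  mean(X_1) = (7 + 6 + 2 + 5 + 4) / 5 = 24/5 = 4.8
  mean(X_2) = (4 + 1 + 1 + 2 + 1) / 5 = 9/5 = 1.8
  x̄ = (4.8, 1.8),  deviation x̄ - mu_0 = (4.8, 1.8) - (2, 4) = (2.8, -2.2).

Step 2 — sample covariance matrix, S[i,j] = (1/(n-1)) · Σ_k (x_{k,i} - mean_i) · (x_{k,j} - mean_j), divisor n-1 = 4:
  S[X_1,X_1] = ((2.2)·(2.2) + (1.2)·(1.2) + (-2.8)·(-2.8) + (0.2)·(0.2) + (-0.8)·(-0.8)) / 4 = 14.8/4 = 3.7
  S[X_1,X_2] = ((2.2)·(2.2) + (1.2)·(-0.8) + (-2.8)·(-0.8) + (0.2)·(0.2) + (-0.8)·(-0.8)) / 4 = 6.8/4 = 1.7
  S[X_2,X_2] = ((2.2)·(2.2) + (-0.8)·(-0.8) + (-0.8)·(-0.8) + (0.2)·(0.2) + (-0.8)·(-0.8)) / 4 = 6.8/4 = 1.7
  S = [[3.7, 1.7],
 [1.7, 1.7]].

Step 3 — invert S. det(S) = 3.7·1.7 - (1.7)² = 3.4.
  S^{-1} = (1/det) · [[d, -b], [-b, a]] = [[0.5, -0.5],
 [-0.5, 1.0882]].

Step 4 — quadratic form (x̄ - mu_0)^T · S^{-1} · (x̄ - mu_0):
  S^{-1} · (x̄ - mu_0) = (2.5, -3.7941),
  (x̄ - mu_0)^T · [...] = (2.8)·(2.5) + (-2.2)·(-3.7941) = 15.3471.

Step 5 — scale by n: T² = 5 · 15.3471 = 76.7353.

T² ≈ 76.7353


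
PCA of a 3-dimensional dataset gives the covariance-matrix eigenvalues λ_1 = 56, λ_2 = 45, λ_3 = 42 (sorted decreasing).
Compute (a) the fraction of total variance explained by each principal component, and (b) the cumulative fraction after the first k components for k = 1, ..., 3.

Step 1 — total variance = trace(Sigma) = Σ λ_i = 56 + 45 + 42 = 143.

Step 2 — fraction explained by component i = λ_i / Σ λ:
  PC1: 56/143 = 0.3916
  PC2: 45/143 = 0.3147
  PC3: 42/143 = 0.2937

Step 3 — cumulative fraction after k components = (λ_1 + ... + λ_k) / Σ λ:
  k = 1: 56/143 = 0.3916
  k = 2: (56 + 45)/143 = 101/143 = 0.7063
  k = 3: (56 + 45 + 42)/143 = 143/143 = 1

Summary (fraction, with percent):

explained: PC1 0.3916 (39.16%), PC2 0.3147 (31.47%), PC3 0.2937 (29.37%);  cumulative: 0.3916, 0.7063, 1


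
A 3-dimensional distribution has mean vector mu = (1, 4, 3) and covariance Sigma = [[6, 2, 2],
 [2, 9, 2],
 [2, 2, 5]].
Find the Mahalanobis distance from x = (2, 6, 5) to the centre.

Step 1 — centre the observation: (x - mu) = (1, 2, 2).

Step 2 — invert Sigma (cofactor / det for 3×3, or solve directly):
  Sigma^{-1} = [[0.199, -0.0291, -0.068],
 [-0.0291, 0.1262, -0.0388],
 [-0.068, -0.0388, 0.2427]].

Step 3 — form the quadratic (x - mu)^T · Sigma^{-1} · (x - mu):
  Sigma^{-1} · (x - mu) = (0.0049, 0.1456, 0.3398).
  (x - mu)^T · [Sigma^{-1} · (x - mu)] = (1)·(0.0049) + (2)·(0.1456) + (2)·(0.3398) = 0.9757.

Step 4 — take square root: d = √(0.9757) ≈ 0.9878.

d(x, mu) = √(0.9757) ≈ 0.9878


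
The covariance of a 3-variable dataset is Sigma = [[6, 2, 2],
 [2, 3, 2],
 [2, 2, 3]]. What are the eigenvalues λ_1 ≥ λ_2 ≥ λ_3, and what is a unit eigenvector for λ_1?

Step 1 — characteristic polynomial p(λ) = det(λI - Sigma) = λ³ - tr·λ² + c_1·λ - det, where tr = trace, c_1 = sum of the principal 2×2 minors, det = det(Sigma):
  tr = 6 + 3 + 3 = 12,
  c_1 = (6·3 - (2)²) + (6·3 - (2)²) + (3·3 - (2)²) = 14 + 14 + 5 = 33,
  det = 6·(3·3 - (2)²) - (2)·((2)·3 - (2)·(2)) + (2)·((2)·(2) - 3·(2)) = 6·(5) - (2)·(2) + (2)·(-2) = 22.
  So p(λ) = λ³ - 12λ² + 33λ - 22.
Step 2 — look for an integer root (rational root theorem: any rational root is an integer divisor of 22). Testing λ = 1:
  p(1) = 1 - 12 + 33 - 22 = 0  ✓
  Dividing out (λ - 1): p(λ) = (λ - 1)(λ² - 11λ + 22).
Step 3 — remaining eigenvalues from the quadratic λ² - 11λ + 22 = 0:
  Δ = 11² - 4·22 = 121 - 88 = 33,  λ = (11 ± √33)/2 = (11 ± 5.7446)/2 ≈ 8.3723 or 2.6277.
  Sorted: λ_1 = 8.3723,  λ_2 = 2.6277,  λ_3 = 1  (check: sum = 12 = tr ✓).

Step 4 — unit eigenvector for λ_1 ≈ 8.3723: v spans the null space of (Sigma - λ_1 I), whose rows are
  r_1 = (-2.3723, 2, 2),  r_2 = (2, -5.3723, 2),  r_3 = (2, 2, -5.3723).
  v is orthogonal to every row, so take v ∝ r_1 × r_2 = ((2)·(2) - (2)·(-5.3723), (2)·(2) - (-2.3723)·(2), (-2.3723)·(-5.3723) - (2)·(2)) ≈ (14.7446, 8.7446, 8.7446).
  Let u = (14.7446, 8.7446, 8.7446).
  ||u|| = √((14.7446)² + (8.7446)² + (8.7446)²) = √(370.3369) ≈ 19.2441,  v_1 = u/||u|| ≈ (0.7662, 0.4544, 0.4544) (||v_1|| = 1).

λ_1 = 8.3723,  λ_2 = 2.6277,  λ_3 = 1;  v_1 ≈ (0.7662, 0.4544, 0.4544)


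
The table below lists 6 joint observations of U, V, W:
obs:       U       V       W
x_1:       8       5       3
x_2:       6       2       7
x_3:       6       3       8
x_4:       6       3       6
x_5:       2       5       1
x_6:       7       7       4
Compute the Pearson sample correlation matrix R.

Step 1 — column means:
  mean(U) = (8 + 6 + 6 + 6 + 2 + 7) / 6 = 35/6 = 5.8333
  mean(V) = (5 + 2 + 3 + 3 + 5 + 7) / 6 = 25/6 = 4.1667
  mean(W) = (3 + 7 + 8 + 6 + 1 + 4) / 6 = 29/6 = 4.8333

Step 2 — sample variances and covariances s[i,j] = (1/(n-1)) · Σ_k (x_{k,i} - mean_i) · (x_{k,j} - mean_j), with n-1 = 5:
  s[U,U] = ((2.1667)·(2.1667) + (0.1667)·(0.1667) + (0.1667)·(0.1667) + (0.1667)·(0.1667) + (-3.8333)·(-3.8333) + (1.1667)·(1.1667)) / 5 = 20.8333/5 = 4.1667
  s[U,V] = ((2.1667)·(0.8333) + (0.1667)·(-2.1667) + (0.1667)·(-1.1667) + (0.1667)·(-1.1667) + (-3.8333)·(0.8333) + (1.1667)·(2.8333)) / 5 = 1.1667/5 = 0.2333
  s[U,W] = ((2.1667)·(-1.8333) + (0.1667)·(2.1667) + (0.1667)·(3.1667) + (0.1667)·(1.1667) + (-3.8333)·(-3.8333) + (1.1667)·(-0.8333)) / 5 = 10.8333/5 = 2.1667
  s[V,V] = ((0.8333)·(0.8333) + (-2.1667)·(-2.1667) + (-1.1667)·(-1.1667) + (-1.1667)·(-1.1667) + (0.8333)·(0.8333) + (2.8333)·(2.8333)) / 5 = 16.8333/5 = 3.3667
  s[V,W] = ((0.8333)·(-1.8333) + (-2.1667)·(2.1667) + (-1.1667)·(3.1667) + (-1.1667)·(1.1667) + (0.8333)·(-3.8333) + (2.8333)·(-0.8333)) / 5 = -16.8333/5 = -3.3667
  s[W,W] = ((-1.8333)·(-1.8333) + (2.1667)·(2.1667) + (3.1667)·(3.1667) + (1.1667)·(1.1667) + (-3.8333)·(-3.8333) + (-0.8333)·(-0.8333)) / 5 = 34.8333/5 = 6.9667
  Sample standard deviations s_i = √(s[i,i]):
  s(U) = √(4.1667) = 2.0412
  s(V) = √(3.3667) = 1.8348
  s(W) = √(6.9667) = 2.6394

Step 3 — r_{ij} = s_{ij} / (s_i · s_j):
  r[U,U] = 1 (diagonal).
  r[U,V] = 0.2333 / (2.0412 · 1.8348) = 0.2333 / 3.7454 = 0.0623
  r[U,W] = 2.1667 / (2.0412 · 2.6394) = 2.1667 / 5.3877 = 0.4021
  r[V,V] = 1 (diagonal).
  r[V,W] = -3.3667 / (1.8348 · 2.6394) = -3.3667 / 4.843 = -0.6952
  r[W,W] = 1 (diagonal).

R is symmetric with unit diagonal. Assembling:

R = [[1, 0.0623, 0.4021],
 [0.0623, 1, -0.6952],
 [0.4021, -0.6952, 1]]


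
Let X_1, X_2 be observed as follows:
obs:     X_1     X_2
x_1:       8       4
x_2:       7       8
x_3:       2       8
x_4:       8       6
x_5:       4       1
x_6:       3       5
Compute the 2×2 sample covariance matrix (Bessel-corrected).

Step 1 — column means:
  mean(X_1) = (8 + 7 + 2 + 8 + 4 + 3) / 6 = 32/6 = 5.3333
  mean(X_2) = (4 + 8 + 8 + 6 + 1 + 5) / 6 = 32/6 = 5.3333

Step 2 — sample covariance S[i,j] = (1/(n-1)) · Σ_k (x_{k,i} - mean_i) · (x_{k,j} - mean_j), with n-1 = 5.
  S[X_1,X_1] = ((2.6667)·(2.6667) + (1.6667)·(1.6667) + (-3.3333)·(-3.3333) + (2.6667)·(2.6667) + (-1.3333)·(-1.3333) + (-2.3333)·(-2.3333)) / 5 = 35.3333/5 = 7.0667
  S[X_1,X_2] = ((2.6667)·(-1.3333) + (1.6667)·(2.6667) + (-3.3333)·(2.6667) + (2.6667)·(0.6667) + (-1.3333)·(-4.3333) + (-2.3333)·(-0.3333)) / 5 = 0.3333/5 = 0.0667
  S[X_2,X_2] = ((-1.3333)·(-1.3333) + (2.6667)·(2.6667) + (2.6667)·(2.6667) + (0.6667)·(0.6667) + (-4.3333)·(-4.3333) + (-0.3333)·(-0.3333)) / 5 = 35.3333/5 = 7.0667

S is symmetric (S[j,i] = S[i,j]). Assembling:

S = [[7.0667, 0.0667],
 [0.0667, 7.0667]]


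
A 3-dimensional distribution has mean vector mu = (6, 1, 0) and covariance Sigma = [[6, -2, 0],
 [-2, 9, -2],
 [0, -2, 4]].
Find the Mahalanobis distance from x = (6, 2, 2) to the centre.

Step 1 — centre the observation: (x - mu) = (0, 1, 2).

Step 2 — invert Sigma (cofactor / det for 3×3, or solve directly):
  Sigma^{-1} = [[0.1818, 0.0455, 0.0227],
 [0.0455, 0.1364, 0.0682],
 [0.0227, 0.0682, 0.2841]].

Step 3 — form the quadratic (x - mu)^T · Sigma^{-1} · (x - mu):
  Sigma^{-1} · (x - mu) = (0.0909, 0.2727, 0.6364).
  (x - mu)^T · [Sigma^{-1} · (x - mu)] = (0)·(0.0909) + (1)·(0.2727) + (2)·(0.6364) = 1.5455.

Step 4 — take square root: d = √(1.5455) ≈ 1.2432.

d(x, mu) = √(1.5455) ≈ 1.2432


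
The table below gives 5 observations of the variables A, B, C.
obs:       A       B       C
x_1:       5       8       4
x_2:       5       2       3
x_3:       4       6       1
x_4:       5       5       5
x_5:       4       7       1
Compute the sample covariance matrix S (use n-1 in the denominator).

Step 1 — column means:
  mean(A) = (5 + 5 + 4 + 5 + 4) / 5 = 23/5 = 4.6
  mean(B) = (8 + 2 + 6 + 5 + 7) / 5 = 28/5 = 5.6
  mean(C) = (4 + 3 + 1 + 5 + 1) / 5 = 14/5 = 2.8

Step 2 — sample covariance S[i,j] = (1/(n-1)) · Σ_k (x_{k,i} - mean_i) · (x_{k,j} - mean_j), with n-1 = 4.
  S[A,A] = ((0.4)·(0.4) + (0.4)·(0.4) + (-0.6)·(-0.6) + (0.4)·(0.4) + (-0.6)·(-0.6)) / 4 = 1.2/4 = 0.3
  S[A,B] = ((0.4)·(2.4) + (0.4)·(-3.6) + (-0.6)·(0.4) + (0.4)·(-0.6) + (-0.6)·(1.4)) / 4 = -1.8/4 = -0.45
  S[A,C] = ((0.4)·(1.2) + (0.4)·(0.2) + (-0.6)·(-1.8) + (0.4)·(2.2) + (-0.6)·(-1.8)) / 4 = 3.6/4 = 0.9
  S[B,B] = ((2.4)·(2.4) + (-3.6)·(-3.6) + (0.4)·(0.4) + (-0.6)·(-0.6) + (1.4)·(1.4)) / 4 = 21.2/4 = 5.3
  S[B,C] = ((2.4)·(1.2) + (-3.6)·(0.2) + (0.4)·(-1.8) + (-0.6)·(2.2) + (1.4)·(-1.8)) / 4 = -2.4/4 = -0.6
  S[C,C] = ((1.2)·(1.2) + (0.2)·(0.2) + (-1.8)·(-1.8) + (2.2)·(2.2) + (-1.8)·(-1.8)) / 4 = 12.8/4 = 3.2

S is symmetric (S[j,i] = S[i,j]). Assembling:

S = [[0.3, -0.45, 0.9],
 [-0.45, 5.3, -0.6],
 [0.9, -0.6, 3.2]]


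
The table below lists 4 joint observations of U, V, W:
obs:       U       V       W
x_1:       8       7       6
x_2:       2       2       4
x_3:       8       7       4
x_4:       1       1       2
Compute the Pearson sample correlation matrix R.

Step 1 — column means:
  mean(U) = (8 + 2 + 8 + 1) / 4 = 19/4 = 4.75
  mean(V) = (7 + 2 + 7 + 1) / 4 = 17/4 = 4.25
  mean(W) = (6 + 4 + 4 + 2) / 4 = 16/4 = 4

Step 2 — sample variances and covariances s[i,j] = (1/(n-1)) · Σ_k (x_{k,i} - mean_i) · (x_{k,j} - mean_j), with n-1 = 3:
  s[U,U] = ((3.25)·(3.25) + (-2.75)·(-2.75) + (3.25)·(3.25) + (-3.75)·(-3.75)) / 3 = 42.75/3 = 14.25
  s[U,V] = ((3.25)·(2.75) + (-2.75)·(-2.25) + (3.25)·(2.75) + (-3.75)·(-3.25)) / 3 = 36.25/3 = 12.0833
  s[U,W] = ((3.25)·(2) + (-2.75)·(0) + (3.25)·(0) + (-3.75)·(-2)) / 3 = 14/3 = 4.6667
  s[V,V] = ((2.75)·(2.75) + (-2.25)·(-2.25) + (2.75)·(2.75) + (-3.25)·(-3.25)) / 3 = 30.75/3 = 10.25
  s[V,W] = ((2.75)·(2) + (-2.25)·(0) + (2.75)·(0) + (-3.25)·(-2)) / 3 = 12/3 = 4
  s[W,W] = ((2)·(2) + (0)·(0) + (0)·(0) + (-2)·(-2)) / 3 = 8/3 = 2.6667
  Sample standard deviations s_i = √(s[i,i]):
  s(U) = √(14.25) = 3.7749
  s(V) = √(10.25) = 3.2016
  s(W) = √(2.6667) = 1.633

Step 3 — r_{ij} = s_{ij} / (s_i · s_j):
  r[U,U] = 1 (diagonal).
  r[U,V] = 12.0833 / (3.7749 · 3.2016) = 12.0833 / 12.0856 = 0.9998
  r[U,W] = 4.6667 / (3.7749 · 1.633) = 4.6667 / 6.1644 = 0.757
  r[V,V] = 1 (diagonal).
  r[V,W] = 4 / (3.2016 · 1.633) = 4 / 5.2281 = 0.7651
  r[W,W] = 1 (diagonal).

R is symmetric with unit diagonal. Assembling:

R = [[1, 0.9998, 0.757],
 [0.9998, 1, 0.7651],
 [0.757, 0.7651, 1]]


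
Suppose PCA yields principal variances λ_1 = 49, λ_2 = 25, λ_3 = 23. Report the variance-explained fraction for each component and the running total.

Step 1 — total variance = trace(Sigma) = Σ λ_i = 49 + 25 + 23 = 97.

Step 2 — fraction explained by component i = λ_i / Σ λ:
  PC1: 49/97 = 0.5052
  PC2: 25/97 = 0.2577
  PC3: 23/97 = 0.2371

Step 3 — cumulative fraction after k components = (λ_1 + ... + λ_k) / Σ λ:
  k = 1: 49/97 = 0.5052
  k = 2: (49 + 25)/97 = 74/97 = 0.7629
  k = 3: (49 + 25 + 23)/97 = 97/97 = 1

Summary (fraction, with percent):

explained: PC1 0.5052 (50.52%), PC2 0.2577 (25.77%), PC3 0.2371 (23.71%);  cumulative: 0.5052, 0.7629, 1


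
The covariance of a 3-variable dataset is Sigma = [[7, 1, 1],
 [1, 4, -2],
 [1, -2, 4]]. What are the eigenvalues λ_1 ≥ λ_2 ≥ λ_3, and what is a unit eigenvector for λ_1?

Step 1 — characteristic polynomial p(λ) = det(λI - Sigma) = λ³ - tr·λ² + c_1·λ - det, where tr = trace, c_1 = sum of the principal 2×2 minors, det = det(Sigma):
  tr = 7 + 4 + 4 = 15,
  c_1 = (7·4 - (1)²) + (7·4 - (1)²) + (4·4 - (-2)²) = 27 + 27 + 12 = 66,
  det = 7·(4·4 - (-2)²) - (1)·((1)·4 - (-2)·(1)) + (1)·((1)·(-2) - 4·(1)) = 7·(12) - (1)·(6) + (1)·(-6) = 72.
  So p(λ) = λ³ - 15λ² + 66λ - 72.
Step 2 — look for an integer root (rational root theorem: any rational root is an integer divisor of 72). Testing λ = 6:
  p(6) = 216 - 540 + 396 - 72 = 0  ✓
  Dividing out (λ - 6): p(λ) = (λ - 6)(λ² - 9λ + 12).
Step 3 — remaining eigenvalues from the quadratic λ² - 9λ + 12 = 0:
  Δ = 9² - 4·12 = 81 - 48 = 33,  λ = (9 ± √33)/2 = (9 ± 5.7446)/2 ≈ 7.3723 or 1.6277.
  Sorted: λ_1 = 7.3723,  λ_2 = 6,  λ_3 = 1.6277  (check: sum = 15 = tr ✓).

Step 4 — unit eigenvector for λ_1 ≈ 7.3723: v spans the null space of (Sigma - λ_1 I), whose rows are
  r_1 = (-0.3723, 1, 1),  r_2 = (1, -3.3723, -2),  r_3 = (1, -2, -3.3723).
  v is orthogonal to every row, so take v ∝ r_1 × r_2 = ((1)·(-2) - (1)·(-3.3723), (1)·(1) - (-0.3723)·(-2), (-0.3723)·(-3.3723) - (1)·(1)) ≈ (1.3723, 0.2554, 0.2554).
  Let u = (1.3723, 0.2554, 0.2554).
  ||u|| = √((1.3723)² + (0.2554)² + (0.2554)²) = √(2.0137) ≈ 1.419,  v_1 = u/||u|| ≈ (0.9671, 0.18, 0.18) (||v_1|| = 1).

λ_1 = 7.3723,  λ_2 = 6,  λ_3 = 1.6277;  v_1 ≈ (0.9671, 0.18, 0.18)


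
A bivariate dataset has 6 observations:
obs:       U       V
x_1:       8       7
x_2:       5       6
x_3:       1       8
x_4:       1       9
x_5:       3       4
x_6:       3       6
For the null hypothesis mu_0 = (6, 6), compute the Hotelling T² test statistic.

Step 1 — sample mean vector:
  mean(U) = (8 + 5 + 1 + 1 + 3 + 3) / 6 = 21/6 = 3.5
  mean(V) = (7 + 6 + 8 + 9 + 4 + 6) / 6 = 40/6 = 6.6667
  x̄ = (3.5, 6.6667),  deviation x̄ - mu_0 = (3.5, 6.6667) - (6, 6) = (-2.5, 0.6667).

Step 2 — sample covariance matrix, S[i,j] = (1/(n-1)) · Σ_k (x_{k,i} - mean_i) · (x_{k,j} - mean_j), divisor n-1 = 5:
  S[U,U] = ((4.5)·(4.5) + (1.5)·(1.5) + (-2.5)·(-2.5) + (-2.5)·(-2.5) + (-0.5)·(-0.5) + (-0.5)·(-0.5)) / 5 = 35.5/5 = 7.1
  S[U,V] = ((4.5)·(0.3333) + (1.5)·(-0.6667) + (-2.5)·(1.3333) + (-2.5)·(2.3333) + (-0.5)·(-2.6667) + (-0.5)·(-0.6667)) / 5 = -7/5 = -1.4
  S[V,V] = ((0.3333)·(0.3333) + (-0.6667)·(-0.6667) + (1.3333)·(1.3333) + (2.3333)·(2.3333) + (-2.6667)·(-2.6667) + (-0.6667)·(-0.6667)) / 5 = 15.3333/5 = 3.0667
  S = [[7.1, -1.4],
 [-1.4, 3.0667]].

Step 3 — invert S. det(S) = 7.1·3.0667 - (-1.4)² = 19.8133.
  S^{-1} = (1/det) · [[d, -b], [-b, a]] = [[0.1548, 0.0707],
 [0.0707, 0.3583]].

Step 4 — quadratic form (x̄ - mu_0)^T · S^{-1} · (x̄ - mu_0):
  S^{-1} · (x̄ - mu_0) = (-0.3398, 0.0622),
  (x̄ - mu_0)^T · [...] = (-2.5)·(-0.3398) + (0.6667)·(0.0622) = 0.8911.

Step 5 — scale by n: T² = 6 · 0.8911 = 5.3466.

T² ≈ 5.3466


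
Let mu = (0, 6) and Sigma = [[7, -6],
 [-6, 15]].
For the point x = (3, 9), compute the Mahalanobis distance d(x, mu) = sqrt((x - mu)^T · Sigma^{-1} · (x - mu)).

Step 1 — centre the observation: (x - mu) = (3, 3).

Step 2 — invert Sigma. det(Sigma) = 7·15 - (-6)² = 69.
  Sigma^{-1} = (1/det) · [[d, -b], [-b, a]] = [[0.2174, 0.087],
 [0.087, 0.1014]].

Step 3 — form the quadratic (x - mu)^T · Sigma^{-1} · (x - mu):
  Sigma^{-1} · (x - mu) = (0.913, 0.5652).
  (x - mu)^T · [Sigma^{-1} · (x - mu)] = (3)·(0.913) + (3)·(0.5652) = 4.4348.

Step 4 — take square root: d = √(4.4348) ≈ 2.1059.

d(x, mu) = √(4.4348) ≈ 2.1059


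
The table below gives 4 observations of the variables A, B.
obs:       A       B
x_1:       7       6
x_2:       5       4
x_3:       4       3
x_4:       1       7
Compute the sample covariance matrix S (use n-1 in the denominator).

Step 1 — column means:
  mean(A) = (7 + 5 + 4 + 1) / 4 = 17/4 = 4.25
  mean(B) = (6 + 4 + 3 + 7) / 4 = 20/4 = 5

Step 2 — sample covariance S[i,j] = (1/(n-1)) · Σ_k (x_{k,i} - mean_i) · (x_{k,j} - mean_j), with n-1 = 3.
  S[A,A] = ((2.75)·(2.75) + (0.75)·(0.75) + (-0.25)·(-0.25) + (-3.25)·(-3.25)) / 3 = 18.75/3 = 6.25
  S[A,B] = ((2.75)·(1) + (0.75)·(-1) + (-0.25)·(-2) + (-3.25)·(2)) / 3 = -4/3 = -1.3333
  S[B,B] = ((1)·(1) + (-1)·(-1) + (-2)·(-2) + (2)·(2)) / 3 = 10/3 = 3.3333

S is symmetric (S[j,i] = S[i,j]). Assembling:

S = [[6.25, -1.3333],
 [-1.3333, 3.3333]]


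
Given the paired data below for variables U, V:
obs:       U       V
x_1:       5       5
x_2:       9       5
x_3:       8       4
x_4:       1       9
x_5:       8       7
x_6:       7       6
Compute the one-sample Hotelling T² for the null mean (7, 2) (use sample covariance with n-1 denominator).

Step 1 — sample mean vector:
  mean(U) = (5 + 9 + 8 + 1 + 8 + 7) / 6 = 38/6 = 6.3333
  mean(V) = (5 + 5 + 4 + 9 + 7 + 6) / 6 = 36/6 = 6
  x̄ = (6.3333, 6),  deviation x̄ - mu_0 = (6.3333, 6) - (7, 2) = (-0.6667, 4).

Step 2 — sample covariance matrix, S[i,j] = (1/(n-1)) · Σ_k (x_{k,i} - mean_i) · (x_{k,j} - mean_j), divisor n-1 = 5:
  S[U,U] = ((-1.3333)·(-1.3333) + (2.6667)·(2.6667) + (1.6667)·(1.6667) + (-5.3333)·(-5.3333) + (1.6667)·(1.6667) + (0.6667)·(0.6667)) / 5 = 43.3333/5 = 8.6667
  S[U,V] = ((-1.3333)·(-1) + (2.6667)·(-1) + (1.6667)·(-2) + (-5.3333)·(3) + (1.6667)·(1) + (0.6667)·(0)) / 5 = -19/5 = -3.8
  S[V,V] = ((-1)·(-1) + (-1)·(-1) + (-2)·(-2) + (3)·(3) + (1)·(1) + (0)·(0)) / 5 = 16/5 = 3.2
  S = [[8.6667, -3.8],
 [-3.8, 3.2]].

Step 3 — invert S. det(S) = 8.6667·3.2 - (-3.8)² = 13.2933.
  S^{-1} = (1/det) · [[d, -b], [-b, a]] = [[0.2407, 0.2859],
 [0.2859, 0.652]].

Step 4 — quadratic form (x̄ - mu_0)^T · S^{-1} · (x̄ - mu_0):
  S^{-1} · (x̄ - mu_0) = (0.9829, 2.4173),
  (x̄ - mu_0)^T · [...] = (-0.6667)·(0.9829) + (4)·(2.4173) = 9.0137.

Step 5 — scale by n: T² = 6 · 9.0137 = 54.0822.

T² ≈ 54.0822


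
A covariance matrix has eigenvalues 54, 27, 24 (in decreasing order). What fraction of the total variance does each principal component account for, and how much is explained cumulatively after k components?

Step 1 — total variance = trace(Sigma) = Σ λ_i = 54 + 27 + 24 = 105.

Step 2 — fraction explained by component i = λ_i / Σ λ:
  PC1: 54/105 = 0.5143
  PC2: 27/105 = 0.2571
  PC3: 24/105 = 0.2286

Step 3 — cumulative fraction after k components = (λ_1 + ... + λ_k) / Σ λ:
  k = 1: 54/105 = 0.5143
  k = 2: (54 + 27)/105 = 81/105 = 0.7714
  k = 3: (54 + 27 + 24)/105 = 105/105 = 1

Summary (fraction, with percent):

explained: PC1 0.5143 (51.43%), PC2 0.2571 (25.71%), PC3 0.2286 (22.86%);  cumulative: 0.5143, 0.7714, 1


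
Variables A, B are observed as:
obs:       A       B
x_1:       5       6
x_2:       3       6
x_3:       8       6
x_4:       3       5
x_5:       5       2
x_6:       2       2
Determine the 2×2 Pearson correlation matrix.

Step 1 — column means:
  mean(A) = (5 + 3 + 8 + 3 + 5 + 2) / 6 = 26/6 = 4.3333
  mean(B) = (6 + 6 + 6 + 5 + 2 + 2) / 6 = 27/6 = 4.5

Step 2 — sample variances and covariances s[i,j] = (1/(n-1)) · Σ_k (x_{k,i} - mean_i) · (x_{k,j} - mean_j), with n-1 = 5:
  s[A,A] = ((0.6667)·(0.6667) + (-1.3333)·(-1.3333) + (3.6667)·(3.6667) + (-1.3333)·(-1.3333) + (0.6667)·(0.6667) + (-2.3333)·(-2.3333)) / 5 = 23.3333/5 = 4.6667
  s[A,B] = ((0.6667)·(1.5) + (-1.3333)·(1.5) + (3.6667)·(1.5) + (-1.3333)·(0.5) + (0.6667)·(-2.5) + (-2.3333)·(-2.5)) / 5 = 8/5 = 1.6
  s[B,B] = ((1.5)·(1.5) + (1.5)·(1.5) + (1.5)·(1.5) + (0.5)·(0.5) + (-2.5)·(-2.5) + (-2.5)·(-2.5)) / 5 = 19.5/5 = 3.9
  Sample standard deviations s_i = √(s[i,i]):
  s(A) = √(4.6667) = 2.1602
  s(B) = √(3.9) = 1.9748

Step 3 — r_{ij} = s_{ij} / (s_i · s_j):
  r[A,A] = 1 (diagonal).
  r[A,B] = 1.6 / (2.1602 · 1.9748) = 1.6 / 4.2661 = 0.375
  r[B,B] = 1 (diagonal).

R is symmetric with unit diagonal. Assembling:

R = [[1, 0.375],
 [0.375, 1]]
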